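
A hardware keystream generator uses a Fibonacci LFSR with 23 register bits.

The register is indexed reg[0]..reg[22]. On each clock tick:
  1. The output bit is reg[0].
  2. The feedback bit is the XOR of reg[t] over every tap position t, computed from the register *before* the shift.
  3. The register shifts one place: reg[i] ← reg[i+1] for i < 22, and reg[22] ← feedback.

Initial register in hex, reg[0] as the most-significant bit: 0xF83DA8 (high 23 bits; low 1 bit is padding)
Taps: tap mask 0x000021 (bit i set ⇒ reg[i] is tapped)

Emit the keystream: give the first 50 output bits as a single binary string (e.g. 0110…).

11111000001111011010100111111111000100010010110000

tick  register→output (feedback)
  0  11111000001111011010100→1 (1)
  1  11110000011110110101001→1 (1)
  2  11100000111101101010011→1 (1)
  3  11000001111011010100111→1 (1)
  4  10000011110110101001111→1 (1)
  5  00000111101101010011111→0 (1)
  6  00001111011010100111111→0 (1)
  7  00011110110101001111111→0 (1)
  8  00111101101010011111111→0 (1)
  9  01111011010100111111111→0 (0)
 10  11110110101001111111110→1 (0)
 11  11101101010011111111100→1 (0)
 12  11011010100111111111000→1 (1)
 13  10110101001111111110001→1 (0)
 14  01101010011111111100010→0 (0)
 15  11010100111111111000100→1 (0)
 16  10101001111111110001000→1 (1)
 17  01010011111111100010001→0 (0)
 18  10100111111111000100010→1 (0)
 19  01001111111110001000100→0 (1)
 20  10011111111100010001001→1 (0)
 21  00111111111000100010010→0 (1)
 22  01111111110001000100101→0 (1)
 23  11111111100010001001011→1 (0)
 24  11111111000100010010110→1 (0)
 25  11111110001000100101100→1 (0)
 26  11111100010001001011000→1 (0)
 27  11111000100010010110000→1 (1)
 28  11110001000100101100001→1 (1)
 29  11100010001001011000011→1 (1)
 30  11000100010010110000111→1 (0)
 31  10001000100101100001110→1 (1)
 32  00010001001011000011101→0 (0)
 33  00100010010110000111010→0 (0)
 34  01000100101100001110100→0 (1)
 35  10001001011000011101001→1 (1)
 36  00010010110000111010011→0 (0)
 37  00100101100001110100110→0 (1)
 38  01001011000011101001101→0 (0)
 39  10010110000111010011010→1 (0)
 40  00101100001110100110100→0 (1)
 41  01011000011101001101001→0 (0)
 42  10110000111010011010010→1 (1)
 43  01100001110100110100101→0 (0)
 44  11000011101001101001010→1 (1)
 45  10000111010011010010101→1 (0)
 46  00001110100110100101010→0 (1)
 47  00011101001101001010101→0 (1)
 48  00111010011010010101011→0 (0)
 49  01110100110100101010110→0 (1)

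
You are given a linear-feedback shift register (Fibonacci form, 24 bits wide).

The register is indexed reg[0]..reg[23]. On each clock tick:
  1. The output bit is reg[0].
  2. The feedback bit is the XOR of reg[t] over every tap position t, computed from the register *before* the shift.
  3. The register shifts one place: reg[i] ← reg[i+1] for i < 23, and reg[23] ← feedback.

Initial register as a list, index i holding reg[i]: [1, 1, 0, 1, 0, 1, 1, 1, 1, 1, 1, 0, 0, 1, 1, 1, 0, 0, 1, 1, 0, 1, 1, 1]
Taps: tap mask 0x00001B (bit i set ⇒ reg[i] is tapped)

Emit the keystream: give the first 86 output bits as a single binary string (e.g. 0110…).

11010111111001110011011110111001011000111001111010010110100000011011111001100111100101

tick  register→output (feedback)
  0  110101111110011100110111→1 (1)
  1  101011111100111001101111→1 (0)
  2  010111111001110011011110→0 (1)
  3  101111110011100110111101→1 (1)
  4  011111100111001101111011→0 (1)
  5  111111001110011011110111→1 (0)
  6  111110011100110111101110→1 (0)
  7  111100111001101111011100→1 (1)
  8  111001110011011110111001→1 (0)
  9  110011100110111101110010→1 (1)
 10  100111001101111011100101→1 (1)
 11  001110011011110111001011→0 (0)
 12  011100110111101110010110→0 (0)
 13  111001101111011100101100→1 (0)
 14  110011011110111001011000→1 (1)
 15  100110111101110010110001→1 (1)
 16  001101111011100101100011→0 (1)
 17  011011110111001011000111→0 (0)
 18  110111101110010110001110→1 (0)
 19  101111011100101100011100→1 (1)
 20  011110111001011000111001→0 (1)
 21  111101110010110001110011→1 (1)
 22  111011100101100011100111→1 (1)
 23  110111001011000111001111→1 (0)
 24  101110010110001110011110→1 (1)
 25  011100101100011100111101→0 (0)
 26  111001011000111001111010→1 (0)
 27  110010110001110011110100→1 (1)
 28  100101100011100111101001→1 (0)
 29  001011000111001111010010→0 (1)
 30  010110001110011110100101→0 (1)
 31  101100011100111101001011→1 (0)
 32  011000111001111010010110→0 (1)
 33  110001110011110100101101→1 (0)
 34  100011100111101001011010→1 (0)
 35  000111001111010010110100→0 (0)
 36  001110011110100101101000→0 (0)
 37  011100111101001011010000→0 (0)
 38  111001111010010110100000→1 (0)
 39  110011110100101101000000→1 (1)
 40  100111101001011010000001→1 (1)
 41  001111010010110100000011→0 (0)
 42  011110100101101000000110→0 (1)
 43  111101001011010000001101→1 (1)
 44  111010010110100000011011→1 (1)
 45  110100101101000000110111→1 (1)
 46  101001011010000001101111→1 (1)
 47  010010110100000011011111→0 (0)
 48  100101101000000110111110→1 (0)
 49  001011010000001101111100→0 (1)
 50  010110100000011011111001→0 (1)
 51  101101000000110111110011→1 (0)
 52  011010000001101111100110→0 (0)
 53  110100000011011111001100→1 (1)
 54  101000000110111110011001→1 (1)
 55  010000001101111100110011→0 (1)
 56  100000011011111001100111→1 (1)
 57  000000110111110011001111→0 (0)
 58  000001101111100110011110→0 (0)
 59  000011011111001100111100→0 (1)
 60  000110111110011001111001→0 (0)
 61  001101111100110011110010→0 (1)
 62  011011111001100111100101→0 (0)
 63  110111110011001111001010→1 (0)
 64  101111100110011110010100→1 (1)
 65  011111001100111100101001→0 (1)
 66  111110011001111001010011→1 (0)
 67  111100110011110010100110→1 (1)
 68  111001100111100101001101→1 (0)
 69  110011001111001010011010→1 (1)
 70  100110011110010100110101→1 (1)
 71  001100111100101001101011→0 (1)
 72  011001111001010011010111→0 (1)
 73  110011110010100110101111→1 (1)
 74  100111100101001101011111→1 (1)
 75  001111001010011010111111→0 (0)
 76  011110010100110101111110→0 (1)
 77  111100101001101011111101→1 (1)
 78  111001010011010111111011→1 (0)
 79  110010100110101111110110→1 (1)
 80  100101001101011111101101→1 (0)
 81  001010011010111111011010→0 (1)
 82  010100110101111110110101→0 (0)
 83  101001101011111101101010→1 (1)
 84  010011010111111011010101→0 (0)
 85  100110101111110110101010→1 (1)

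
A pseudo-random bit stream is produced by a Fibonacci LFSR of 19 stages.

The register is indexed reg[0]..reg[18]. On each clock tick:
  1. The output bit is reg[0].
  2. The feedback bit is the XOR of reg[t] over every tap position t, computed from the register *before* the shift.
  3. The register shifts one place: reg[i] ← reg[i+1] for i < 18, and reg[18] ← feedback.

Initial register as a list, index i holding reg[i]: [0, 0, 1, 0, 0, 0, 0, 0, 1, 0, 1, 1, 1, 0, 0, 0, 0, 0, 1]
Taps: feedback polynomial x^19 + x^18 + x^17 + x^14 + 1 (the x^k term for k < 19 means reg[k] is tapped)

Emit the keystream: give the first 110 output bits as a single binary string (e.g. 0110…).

00100000101110000011000101111101001111111100000101010001111100100010001011100001110101010010101010001000100000

k : reg_k → out_k, fb_k
0: 0010000010111000001 → 0, fb=1
1: 0100000101110000011 → 0, fb=0
2: 1000001011100000110 → 1, fb=0
3: 0000010111000001100 → 0, fb=0
4: 0000101110000011000 → 0, fb=1
5: 0001011100000110001 → 0, fb=0
6: 0010111000001100010 → 0, fb=1
7: 0101110000011000101 → 0, fb=1
8: 1011100000110001011 → 1, fb=1
9: 0111000001100010111 → 0, fb=1
10: 1110000011000101111 → 1, fb=1
11: 1100000110001011111 → 1, fb=0
12: 1000001100010111110 → 1, fb=1
13: 0000011000101111101 → 0, fb=0
14: 0000110001011111010 → 0, fb=0
15: 0001100010111110100 → 0, fb=1
16: 0011000101111101001 → 0, fb=1
17: 0110001011111010011 → 0, fb=1
18: 1100010111110100111 → 1, fb=1
19: 1000101111101001111 → 1, fb=1
20: 0001011111010011111 → 0, fb=1
21: 0010111110100111111 → 0, fb=1
22: 0101111101001111111 → 0, fb=1
23: 1011111010011111111 → 1, fb=0
24: 0111110100111111110 → 0, fb=0
25: 1111101001111111100 → 1, fb=0
26: 1111010011111111000 → 1, fb=0
27: 1110100111111110000 → 1, fb=0
28: 1101001111111100000 → 1, fb=1
29: 1010011111111000001 → 1, fb=0
30: 0100111111110000010 → 0, fb=1
31: 1001111111100000101 → 1, fb=0
32: 0011111111000001010 → 0, fb=1
33: 0111111110000010101 → 0, fb=0
34: 1111111100000101010 → 1, fb=0
35: 1111111000001010100 → 1, fb=0
36: 1111110000010101000 → 1, fb=1
37: 1111100000101010001 → 1, fb=1
38: 1111000001010100011 → 1, fb=1
39: 1110000010101000111 → 1, fb=1
40: 1100000101010001111 → 1, fb=1
41: 1000001010100011111 → 1, fb=0
42: 0000010101000111110 → 0, fb=0
43: 0000101010001111100 → 0, fb=1
44: 0001010100011111001 → 0, fb=0
45: 0010101000111110010 → 0, fb=0
46: 0101010001111100100 → 0, fb=0
47: 1010100011111001000 → 1, fb=1
48: 0101000111110010001 → 0, fb=0
49: 1010001111100100010 → 1, fb=0
50: 0100011111001000100 → 0, fb=0
51: 1000111110010001000 → 1, fb=1
52: 0001111100100010001 → 0, fb=0
53: 0011111001000100010 → 0, fb=1
54: 0111110010001000101 → 0, fb=1
55: 1111100100010001011 → 1, fb=1
56: 1111001000100010111 → 1, fb=0
57: 1110010001000101110 → 1, fb=0
58: 1100100010001011100 → 1, fb=0
59: 1001000100010111000 → 1, fb=0
60: 0010001000101110000 → 0, fb=1
61: 0100010001011100001 → 0, fb=1
62: 1000100010111000011 → 1, fb=1
63: 0001000101110000111 → 0, fb=0
64: 0010001011100001110 → 0, fb=1
65: 0100010111000011101 → 0, fb=0
66: 1000101110000111010 → 1, fb=1
67: 0001011100001110101 → 0, fb=0
68: 0010111000011101010 → 0, fb=1
69: 0101110000111010101 → 0, fb=0
70: 1011100001110101010 → 1, fb=0
71: 0111000011101010100 → 0, fb=1
72: 1110000111010101001 → 1, fb=0
73: 1100001110101010010 → 1, fb=1
74: 1000011101010100101 → 1, fb=0
75: 0000111010101001010 → 0, fb=1
76: 0001110101010010101 → 0, fb=0
77: 0011101010100101010 → 0, fb=1
78: 0111010101001010101 → 0, fb=0
79: 1110101010010101010 → 1, fb=0
80: 1101010100101010100 → 1, fb=0
81: 1010101001010101000 → 1, fb=1
82: 0101010010101010001 → 0, fb=0
83: 1010100101010100010 → 1, fb=0
84: 0101001010101000100 → 0, fb=0
85: 1010010101010001000 → 1, fb=1
86: 0100101010100010001 → 0, fb=0
87: 1001010101000100010 → 1, fb=0
88: 0010101010001000100 → 0, fb=0
89: 0101010100010001000 → 0, fb=0
90: 1010101000100010000 → 1, fb=0
91: 0101010001000100000 → 0, fb=0
92: 1010100010001000000 → 1, fb=1
93: 0101000100010000001 → 0, fb=1
94: 1010001000100000011 → 1, fb=1
95: 0100010001000000111 → 0, fb=0
96: 1000100010000001110 → 1, fb=0
97: 0001000100000011100 → 0, fb=1
98: 0010001000000111001 → 0, fb=0
99: 0100010000001110010 → 0, fb=0
100: 1000100000011100100 → 1, fb=1
101: 0001000000111001001 → 0, fb=1
102: 0010000001110010011 → 0, fb=1
103: 0100000011100100111 → 0, fb=0
104: 1000000111001001110 → 1, fb=0
105: 0000001110010011100 → 0, fb=1
106: 0000011100100111001 → 0, fb=0
107: 0000111001001110010 → 0, fb=0
108: 0001110010011100100 → 0, fb=0
109: 0011100100111001000 → 0, fb=0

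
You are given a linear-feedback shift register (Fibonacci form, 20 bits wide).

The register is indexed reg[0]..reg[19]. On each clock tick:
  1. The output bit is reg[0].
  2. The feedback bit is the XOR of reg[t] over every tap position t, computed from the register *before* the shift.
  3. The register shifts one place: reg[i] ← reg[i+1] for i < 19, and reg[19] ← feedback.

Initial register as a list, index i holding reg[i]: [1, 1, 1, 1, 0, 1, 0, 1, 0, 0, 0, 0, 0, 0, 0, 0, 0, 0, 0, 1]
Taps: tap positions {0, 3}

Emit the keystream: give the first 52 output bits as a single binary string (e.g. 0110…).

tick  register→output (feedback)
  0  11110101000000000001→1 (0)
  1  11101010000000000010→1 (1)
  2  11010100000000000101→1 (0)
  3  10101000000000001010→1 (1)
  4  01010000000000010101→0 (1)
  5  10100000000000101011→1 (1)
  6  01000000000001010111→0 (0)
  7  10000000000010101110→1 (1)
  8  00000000000101011101→0 (0)
  9  00000000001010111010→0 (0)
 10  00000000010101110100→0 (0)
 11  00000000101011101000→0 (0)
 12  00000001010111010000→0 (0)
 13  00000010101110100000→0 (0)
 14  00000101011101000000→0 (0)
 15  00001010111010000000→0 (0)
 16  00010101110100000000→0 (1)
 17  00101011101000000001→0 (0)
 18  01010111010000000010→0 (1)
 19  10101110100000000101→1 (1)
 20  01011101000000001011→0 (1)
 21  10111010000000010111→1 (0)
 22  01110100000000101110→0 (1)
 23  11101000000001011101→1 (1)
 24  11010000000010111011→1 (0)
 25  10100000000101110110→1 (1)
 26  01000000001011101101→0 (0)
 27  10000000010111011010→1 (1)
 28  00000000101110110101→0 (0)
 29  00000001011101101010→0 (0)
 30  00000010111011010100→0 (0)
 31  00000101110110101000→0 (0)
 32  00001011101101010000→0 (0)
 33  00010111011010100000→0 (1)
 34  00101110110101000001→0 (0)
 35  01011101101010000010→0 (1)
 36  10111011010100000101→1 (0)
 37  01110110101000001010→0 (1)
 38  11101101010000010101→1 (1)
 39  11011010100000101011→1 (0)
 40  10110101000001010110→1 (0)
 41  01101010000010101100→0 (0)
 42  11010100000101011000→1 (0)
 43  10101000001010110000→1 (1)
 44  01010000010101100001→0 (1)
 45  10100000101011000011→1 (1)
 46  01000001010110000111→0 (0)
 47  10000010101100001110→1 (1)
 48  00000101011000011101→0 (0)
 49  00001010110000111010→0 (0)
 50  00010101100001110100→0 (1)
 51  00101011000011101001→0 (0)

1111010100000000000101011101000000001011101101010000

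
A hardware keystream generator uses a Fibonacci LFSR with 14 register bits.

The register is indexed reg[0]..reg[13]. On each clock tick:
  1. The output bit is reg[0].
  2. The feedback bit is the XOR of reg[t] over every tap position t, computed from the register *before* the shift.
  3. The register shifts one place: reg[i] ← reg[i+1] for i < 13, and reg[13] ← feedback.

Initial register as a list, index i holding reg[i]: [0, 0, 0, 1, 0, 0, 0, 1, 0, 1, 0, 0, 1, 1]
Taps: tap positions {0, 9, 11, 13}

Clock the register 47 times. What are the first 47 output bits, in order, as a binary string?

k : reg_k → out_k, fb_k
0: 00010001010011 → 0, fb=0
1: 00100010100110 → 0, fb=1
2: 01000101001101 → 0, fb=0
3: 10001010011010 → 1, fb=0
4: 00010100110100 → 0, fb=0
5: 00101001101000 → 0, fb=0
6: 01010011010000 → 0, fb=1
7: 10100110100001 → 1, fb=0
8: 01001101000010 → 0, fb=0
9: 10011010000100 → 1, fb=0
10: 00110100001000 → 0, fb=0
11: 01101000010000 → 0, fb=1
12: 11010000100001 → 1, fb=0
13: 10100001000010 → 1, fb=1
14: 01000010000101 → 0, fb=0
15: 10000100001010 → 1, fb=1
16: 00001000010101 → 0, fb=1
17: 00010000101011 → 0, fb=1
18: 00100001010111 → 0, fb=1
19: 01000010101111 → 0, fb=0
20: 10000101011110 → 1, fb=1
21: 00001010111101 → 0, fb=1
22: 00010101111011 → 0, fb=0
23: 00101011110110 → 0, fb=0
24: 01010111101100 → 0, fb=1
25: 10101111011001 → 1, fb=1
26: 01011110110011 → 0, fb=0
27: 10111101100110 → 1, fb=0
28: 01111011001100 → 0, fb=1
29: 11110110011001 → 1, fb=1
30: 11101100110011 → 1, fb=1
31: 11011001100111 → 1, fb=1
32: 10110011001111 → 1, fb=1
33: 01100110011111 → 0, fb=1
34: 11001100111111 → 1, fb=0
35: 10011001111110 → 1, fb=1
36: 00110011111101 → 0, fb=1
37: 01100111111011 → 0, fb=0
38: 11001111110110 → 1, fb=1
39: 10011111101101 → 1, fb=1
40: 00111111011011 → 0, fb=0
41: 01111110110110 → 0, fb=0
42: 11111101101100 → 1, fb=0
43: 11111011011000 → 1, fb=0
44: 11110110110000 → 1, fb=0
45: 11101101100000 → 1, fb=1
46: 11011011000001 → 1, fb=0

00010001010011010000100001010111101100110011111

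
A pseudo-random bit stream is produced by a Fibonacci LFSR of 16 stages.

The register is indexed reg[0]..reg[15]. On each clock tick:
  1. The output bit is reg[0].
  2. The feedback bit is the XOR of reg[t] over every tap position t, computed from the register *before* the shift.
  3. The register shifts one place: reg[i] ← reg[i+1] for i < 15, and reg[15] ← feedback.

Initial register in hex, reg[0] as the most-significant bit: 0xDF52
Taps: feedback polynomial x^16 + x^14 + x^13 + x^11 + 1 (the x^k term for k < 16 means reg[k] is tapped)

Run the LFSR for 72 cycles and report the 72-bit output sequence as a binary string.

110111110101001010110000111101100101111001011001110111000011001010110011

k : reg_k → out_k, fb_k
0: 1101111101010010 → 1, fb=1
1: 1011111010100101 → 1, fb=0
2: 0111110101001010 → 0, fb=1
3: 1111101010010101 → 1, fb=1
4: 1111010100101011 → 1, fb=0
5: 1110101001010110 → 1, fb=0
6: 1101010010101100 → 1, fb=0
7: 1010100101011000 → 1, fb=0
8: 0101001010110000 → 0, fb=1
9: 1010010101100001 → 1, fb=1
10: 0100101011000011 → 0, fb=1
11: 1001010110000111 → 1, fb=1
12: 0010101100001111 → 0, fb=0
13: 0101011000011110 → 0, fb=1
14: 1010110000111101 → 1, fb=1
15: 0101100001111011 → 0, fb=0
16: 1011000011110110 → 1, fb=0
17: 0110000111101100 → 0, fb=1
18: 1100001111011001 → 1, fb=0
19: 1000011110110010 → 1, fb=1
20: 0000111101100101 → 0, fb=1
21: 0001111011001011 → 0, fb=1
22: 0011110110010111 → 0, fb=1
23: 0111101100101111 → 0, fb=0
24: 1111011001011110 → 1, fb=0
25: 1110110010111100 → 1, fb=1
26: 1101100101111001 → 1, fb=0
27: 1011001011110010 → 1, fb=1
28: 0110010111100101 → 0, fb=1
29: 1100101111001011 → 1, fb=0
30: 1001011110010110 → 1, fb=0
31: 0010111100101100 → 0, fb=1
32: 0101111001011001 → 0, fb=1
33: 1011110010110011 → 1, fb=1
34: 0111100101100111 → 0, fb=0
35: 1111001011001110 → 1, fb=1
36: 1110010110011101 → 1, fb=1
37: 1100101100111011 → 1, fb=1
38: 1001011001110111 → 1, fb=0
39: 0010110011101110 → 0, fb=0
40: 0101100111011100 → 0, fb=0
41: 1011001110111000 → 1, fb=0
42: 0110011101110000 → 0, fb=1
43: 1100111011100001 → 1, fb=1
44: 1001110111000011 → 1, fb=0
45: 0011101110000110 → 0, fb=0
46: 0111011100001100 → 0, fb=1
47: 1110111000011001 → 1, fb=0
48: 1101110000110010 → 1, fb=1
49: 1011100001100101 → 1, fb=0
50: 0111000011001010 → 0, fb=1
51: 1110000110010101 → 1, fb=1
52: 1100001100101011 → 1, fb=0
53: 1000011001010110 → 1, fb=0
54: 0000110010101100 → 0, fb=1
55: 0001100101011001 → 0, fb=1
56: 0011001010110011 → 0, fb=0
57: 0110010101100110 → 0, fb=0
58: 1100101011001100 → 1, fb=0
59: 1001010110011000 → 1, fb=0
60: 0010101100110000 → 0, fb=1
61: 0101011001100001 → 0, fb=0
62: 1010110011000010 → 1, fb=0
63: 0101100110000100 → 0, fb=1
64: 1011001100001001 → 1, fb=1
65: 0110011000010011 → 0, fb=0
66: 1100110000100110 → 1, fb=1
67: 1001100001001101 → 1, fb=0
68: 0011000010011010 → 0, fb=0
69: 0110000100110100 → 0, fb=0
70: 1100001001101000 → 1, fb=1
71: 1000010011010001 → 1, fb=0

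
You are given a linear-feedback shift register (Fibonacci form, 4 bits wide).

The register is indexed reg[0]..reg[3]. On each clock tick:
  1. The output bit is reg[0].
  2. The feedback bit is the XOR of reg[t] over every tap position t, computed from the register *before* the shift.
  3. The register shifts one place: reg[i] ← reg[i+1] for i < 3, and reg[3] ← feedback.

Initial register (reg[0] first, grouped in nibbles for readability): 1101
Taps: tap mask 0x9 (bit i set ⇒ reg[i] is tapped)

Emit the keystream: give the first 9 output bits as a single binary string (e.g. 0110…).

110101100

k : reg_k → out_k, fb_k
0: 1101 → 1, fb=0
1: 1010 → 1, fb=1
2: 0101 → 0, fb=1
3: 1011 → 1, fb=0
4: 0110 → 0, fb=0
5: 1100 → 1, fb=1
6: 1001 → 1, fb=0
7: 0010 → 0, fb=0
8: 0100 → 0, fb=0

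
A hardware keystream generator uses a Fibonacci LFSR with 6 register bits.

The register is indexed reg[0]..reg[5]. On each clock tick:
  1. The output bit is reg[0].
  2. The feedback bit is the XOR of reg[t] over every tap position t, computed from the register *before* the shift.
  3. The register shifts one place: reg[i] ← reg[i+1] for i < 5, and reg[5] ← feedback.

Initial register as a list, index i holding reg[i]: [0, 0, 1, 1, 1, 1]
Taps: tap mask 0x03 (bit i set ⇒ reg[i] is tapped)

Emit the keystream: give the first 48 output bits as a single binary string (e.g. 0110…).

k : reg_k → out_k, fb_k
0: 001111 → 0, fb=0
1: 011110 → 0, fb=1
2: 111101 → 1, fb=0
3: 111010 → 1, fb=0
4: 110100 → 1, fb=0
5: 101000 → 1, fb=1
6: 010001 → 0, fb=1
7: 100011 → 1, fb=1
8: 000111 → 0, fb=0
9: 001110 → 0, fb=0
10: 011100 → 0, fb=1
11: 111001 → 1, fb=0
12: 110010 → 1, fb=0
13: 100100 → 1, fb=1
14: 001001 → 0, fb=0
15: 010010 → 0, fb=1
16: 100101 → 1, fb=1
17: 001011 → 0, fb=0
18: 010110 → 0, fb=1
19: 101101 → 1, fb=1
20: 011011 → 0, fb=1
21: 110111 → 1, fb=0
22: 101110 → 1, fb=1
23: 011101 → 0, fb=1
24: 111011 → 1, fb=0
25: 110110 → 1, fb=0
26: 101100 → 1, fb=1
27: 011001 → 0, fb=1
28: 110011 → 1, fb=0
29: 100110 → 1, fb=1
30: 001101 → 0, fb=0
31: 011010 → 0, fb=1
32: 110101 → 1, fb=0
33: 101010 → 1, fb=1
34: 010101 → 0, fb=1
35: 101011 → 1, fb=1
36: 010111 → 0, fb=1
37: 101111 → 1, fb=1
38: 011111 → 0, fb=1
39: 111111 → 1, fb=0
40: 111110 → 1, fb=0
41: 111100 → 1, fb=0
42: 111000 → 1, fb=0
43: 110000 → 1, fb=0
44: 100000 → 1, fb=1
45: 000001 → 0, fb=0
46: 000010 → 0, fb=0
47: 000100 → 0, fb=0

001111010001110010010110111011001101010111111000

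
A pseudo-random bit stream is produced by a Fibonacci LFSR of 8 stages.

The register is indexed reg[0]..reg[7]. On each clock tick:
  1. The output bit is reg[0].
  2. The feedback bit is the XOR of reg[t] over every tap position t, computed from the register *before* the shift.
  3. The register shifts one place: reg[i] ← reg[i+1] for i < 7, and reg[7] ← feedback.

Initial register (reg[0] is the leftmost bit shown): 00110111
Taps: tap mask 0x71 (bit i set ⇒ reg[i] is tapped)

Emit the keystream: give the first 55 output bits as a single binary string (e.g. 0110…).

tick  register→output (feedback)
  0  00110111→0 (0)
  1  01101110→0 (1)
  2  11011101→1 (1)
  3  10111011→1 (1)
  4  01110111→0 (0)
  5  11101110→1 (0)
  6  11011100→1 (1)
  7  10111001→1 (0)
  8  01110010→0 (1)
  9  11100101→1 (0)
 10  11001010→1 (1)
 11  10010101→1 (0)
 12  00101010→0 (0)
 13  01010100→0 (1)
 14  10101001→1 (0)
 15  01010010→0 (1)
 16  10100101→1 (0)
 17  01001010→0 (0)
 18  10010100→1 (0)
 19  00101000→0 (1)
 20  01010001→0 (0)
 21  10100010→1 (0)
 22  01000100→0 (1)
 23  10001001→1 (0)
 24  00010010→0 (1)
 25  00100101→0 (1)
 26  01001011→0 (0)
 27  10010110→1 (1)
 28  00101101→0 (0)
 29  01011010→0 (0)
 30  10110100→1 (0)
 31  01101000→0 (1)
 32  11010001→1 (1)
 33  10100011→1 (0)
 34  01000110→0 (0)
 35  10001100→1 (1)
 36  00011001→0 (1)
 37  00110011→0 (1)
 38  01100111→0 (0)
 39  11001110→1 (0)
 40  10011100→1 (1)
 41  00111001→0 (1)
 42  01110011→0 (1)
 43  11100111→1 (1)
 44  11001111→1 (0)
 45  10011110→1 (0)
 46  00111100→0 (0)
 47  01111000→0 (1)
 48  11110001→1 (1)
 49  11100011→1 (0)
 50  11000110→1 (1)
 51  10001101→1 (1)
 52  00011011→0 (0)
 53  00110110→0 (0)
 54  01101100→0 (0)

0011011101110010101001010001001011010001100111001111000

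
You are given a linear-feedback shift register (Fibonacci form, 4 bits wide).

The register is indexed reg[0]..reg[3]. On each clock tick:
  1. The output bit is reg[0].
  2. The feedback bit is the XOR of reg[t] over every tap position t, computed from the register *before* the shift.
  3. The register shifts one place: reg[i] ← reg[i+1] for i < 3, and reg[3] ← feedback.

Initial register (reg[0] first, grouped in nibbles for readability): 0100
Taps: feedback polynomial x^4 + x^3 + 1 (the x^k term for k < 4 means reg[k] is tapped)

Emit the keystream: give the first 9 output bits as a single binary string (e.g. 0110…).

tick  register→output (feedback)
  0  0100→0 (0)
  1  1000→1 (1)
  2  0001→0 (1)
  3  0011→0 (1)
  4  0111→0 (1)
  5  1111→1 (0)
  6  1110→1 (1)
  7  1101→1 (0)
  8  1010→1 (1)

010001111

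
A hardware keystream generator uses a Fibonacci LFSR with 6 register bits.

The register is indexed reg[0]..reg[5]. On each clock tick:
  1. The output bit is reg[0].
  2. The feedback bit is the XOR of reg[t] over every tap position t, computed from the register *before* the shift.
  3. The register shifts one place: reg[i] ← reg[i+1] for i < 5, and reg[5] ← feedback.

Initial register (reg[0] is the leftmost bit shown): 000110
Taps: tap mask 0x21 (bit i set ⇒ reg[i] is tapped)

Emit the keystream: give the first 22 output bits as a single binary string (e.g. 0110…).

0001100001000001111110

step | reg (before) | out | fb
   0 | 000110 | 0 | 0
   1 | 001100 | 0 | 0
   2 | 011000 | 0 | 0
   3 | 110000 | 1 | 1
   4 | 100001 | 1 | 0
   5 | 000010 | 0 | 0
   6 | 000100 | 0 | 0
   7 | 001000 | 0 | 0
   8 | 010000 | 0 | 0
   9 | 100000 | 1 | 1
  10 | 000001 | 0 | 1
  11 | 000011 | 0 | 1
  12 | 000111 | 0 | 1
  13 | 001111 | 0 | 1
  14 | 011111 | 0 | 1
  15 | 111111 | 1 | 0
  16 | 111110 | 1 | 1
  17 | 111101 | 1 | 0
  18 | 111010 | 1 | 1
  19 | 110101 | 1 | 0
  20 | 101010 | 1 | 1
  21 | 010101 | 0 | 1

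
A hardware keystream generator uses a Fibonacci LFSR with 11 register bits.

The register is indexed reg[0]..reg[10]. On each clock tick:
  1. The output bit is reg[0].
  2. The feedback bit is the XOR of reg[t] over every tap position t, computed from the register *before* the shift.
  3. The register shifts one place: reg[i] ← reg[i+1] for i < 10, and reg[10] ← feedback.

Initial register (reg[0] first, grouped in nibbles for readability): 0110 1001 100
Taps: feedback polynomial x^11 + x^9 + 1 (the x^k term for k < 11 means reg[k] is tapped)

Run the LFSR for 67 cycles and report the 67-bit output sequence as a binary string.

0110100110001110100101001110100010110001010001111101111100110110011

k : reg_k → out_k, fb_k
0: 01101001100 → 0, fb=0
1: 11010011000 → 1, fb=1
2: 10100110001 → 1, fb=1
3: 01001100011 → 0, fb=1
4: 10011000111 → 1, fb=0
5: 00110001110 → 0, fb=1
6: 01100011101 → 0, fb=0
7: 11000111010 → 1, fb=0
8: 10001110100 → 1, fb=1
9: 00011101001 → 0, fb=0
10: 00111010010 → 0, fb=1
11: 01110100101 → 0, fb=0
12: 11101001010 → 1, fb=0
13: 11010010100 → 1, fb=1
14: 10100101001 → 1, fb=1
15: 01001010011 → 0, fb=1
16: 10010100111 → 1, fb=0
17: 00101001110 → 0, fb=1
18: 01010011101 → 0, fb=0
19: 10100111010 → 1, fb=0
20: 01001110100 → 0, fb=0
21: 10011101000 → 1, fb=1
22: 00111010001 → 0, fb=0
23: 01110100010 → 0, fb=1
24: 11101000101 → 1, fb=1
25: 11010001011 → 1, fb=0
26: 10100010110 → 1, fb=0
27: 01000101100 → 0, fb=0
28: 10001011000 → 1, fb=1
29: 00010110001 → 0, fb=0
30: 00101100010 → 0, fb=1
31: 01011000101 → 0, fb=0
32: 10110001010 → 1, fb=0
33: 01100010100 → 0, fb=0
34: 11000101000 → 1, fb=1
35: 10001010001 → 1, fb=1
36: 00010100011 → 0, fb=1
37: 00101000111 → 0, fb=1
38: 01010001111 → 0, fb=1
39: 10100011111 → 1, fb=0
40: 01000111110 → 0, fb=1
41: 10001111101 → 1, fb=1
42: 00011111011 → 0, fb=1
43: 00111110111 → 0, fb=1
44: 01111101111 → 0, fb=1
45: 11111011111 → 1, fb=0
46: 11110111110 → 1, fb=0
47: 11101111100 → 1, fb=1
48: 11011111001 → 1, fb=1
49: 10111110011 → 1, fb=0
50: 01111100110 → 0, fb=1
51: 11111001101 → 1, fb=1
52: 11110011011 → 1, fb=0
53: 11100110110 → 1, fb=0
54: 11001101100 → 1, fb=1
55: 10011011001 → 1, fb=1
56: 00110110011 → 0, fb=1
57: 01101100111 → 0, fb=1
58: 11011001111 → 1, fb=0
59: 10110011110 → 1, fb=0
60: 01100111100 → 0, fb=0
61: 11001111000 → 1, fb=1
62: 10011110001 → 1, fb=1
63: 00111100011 → 0, fb=1
64: 01111000111 → 0, fb=1
65: 11110001111 → 1, fb=0
66: 11100011110 → 1, fb=0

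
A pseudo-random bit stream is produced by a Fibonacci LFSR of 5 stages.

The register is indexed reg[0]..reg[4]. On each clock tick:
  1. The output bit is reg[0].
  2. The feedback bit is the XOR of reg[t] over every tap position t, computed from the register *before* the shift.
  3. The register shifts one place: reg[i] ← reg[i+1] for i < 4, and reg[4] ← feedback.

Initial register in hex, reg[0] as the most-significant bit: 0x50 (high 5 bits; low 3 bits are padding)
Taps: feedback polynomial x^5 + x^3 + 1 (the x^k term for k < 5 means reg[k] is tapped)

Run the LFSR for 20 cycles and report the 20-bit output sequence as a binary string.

01010111011000111110

k : reg_k → out_k, fb_k
0: 01010 → 0, fb=1
1: 10101 → 1, fb=1
2: 01011 → 0, fb=1
3: 10111 → 1, fb=0
4: 01110 → 0, fb=1
5: 11101 → 1, fb=1
6: 11011 → 1, fb=0
7: 10110 → 1, fb=0
8: 01100 → 0, fb=0
9: 11000 → 1, fb=1
10: 10001 → 1, fb=1
11: 00011 → 0, fb=1
12: 00111 → 0, fb=1
13: 01111 → 0, fb=1
14: 11111 → 1, fb=0
15: 11110 → 1, fb=0
16: 11100 → 1, fb=1
17: 11001 → 1, fb=1
18: 10011 → 1, fb=0
19: 00110 → 0, fb=1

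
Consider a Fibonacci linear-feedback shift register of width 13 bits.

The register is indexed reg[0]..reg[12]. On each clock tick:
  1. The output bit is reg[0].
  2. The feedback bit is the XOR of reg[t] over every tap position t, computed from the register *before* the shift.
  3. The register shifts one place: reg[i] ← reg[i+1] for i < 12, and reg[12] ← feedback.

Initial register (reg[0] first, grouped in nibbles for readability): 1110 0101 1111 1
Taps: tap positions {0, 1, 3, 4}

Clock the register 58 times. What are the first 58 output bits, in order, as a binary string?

k : reg_k → out_k, fb_k
0: 1110010111111 → 1, fb=0
1: 1100101111110 → 1, fb=1
2: 1001011111101 → 1, fb=0
3: 0010111111010 → 0, fb=1
4: 0101111110101 → 0, fb=1
5: 1011111101011 → 1, fb=1
6: 0111111010111 → 0, fb=1
7: 1111110101111 → 1, fb=0
8: 1111101011110 → 1, fb=0
9: 1111010111100 → 1, fb=1
10: 1110101111001 → 1, fb=1
11: 1101011110011 → 1, fb=1
12: 1010111100111 → 1, fb=0
13: 0101111001110 → 0, fb=1
14: 1011110011101 → 1, fb=1
15: 0111100111011 → 0, fb=1
16: 1111001110111 → 1, fb=1
17: 1110011101111 → 1, fb=0
18: 1100111011110 → 1, fb=1
19: 1001110111101 → 1, fb=1
20: 0011101111011 → 0, fb=0
21: 0111011110110 → 0, fb=0
22: 1110111101100 → 1, fb=1
23: 1101111011001 → 1, fb=0
24: 1011110110010 → 1, fb=1
25: 0111101100101 → 0, fb=1
26: 1111011001011 → 1, fb=1
27: 1110110010111 → 1, fb=1
28: 1101100101111 → 1, fb=0
29: 1011001011110 → 1, fb=0
30: 0110010111100 → 0, fb=1
31: 1100101111001 → 1, fb=1
32: 1001011110011 → 1, fb=0
33: 0010111100110 → 0, fb=1
34: 0101111001101 → 0, fb=1
35: 1011110011011 → 1, fb=1
36: 0111100110111 → 0, fb=1
37: 1111001101111 → 1, fb=1
38: 1110011011111 → 1, fb=0
39: 1100110111110 → 1, fb=1
40: 1001101111101 → 1, fb=1
41: 0011011111011 → 0, fb=1
42: 0110111110111 → 0, fb=0
43: 1101111101110 → 1, fb=0
44: 1011111011100 → 1, fb=1
45: 0111110111001 → 0, fb=1
46: 1111101110011 → 1, fb=0
47: 1111011100110 → 1, fb=1
48: 1110111001101 → 1, fb=1
49: 1101110011011 → 1, fb=0
50: 1011100110110 → 1, fb=1
51: 0111001101101 → 0, fb=0
52: 1110011011010 → 1, fb=0
53: 1100110110100 → 1, fb=1
54: 1001101101001 → 1, fb=1
55: 0011011010011 → 0, fb=1
56: 0110110100111 → 0, fb=0
57: 1101101001110 → 1, fb=0

1110010111111010111100111011110110010111100110111110111001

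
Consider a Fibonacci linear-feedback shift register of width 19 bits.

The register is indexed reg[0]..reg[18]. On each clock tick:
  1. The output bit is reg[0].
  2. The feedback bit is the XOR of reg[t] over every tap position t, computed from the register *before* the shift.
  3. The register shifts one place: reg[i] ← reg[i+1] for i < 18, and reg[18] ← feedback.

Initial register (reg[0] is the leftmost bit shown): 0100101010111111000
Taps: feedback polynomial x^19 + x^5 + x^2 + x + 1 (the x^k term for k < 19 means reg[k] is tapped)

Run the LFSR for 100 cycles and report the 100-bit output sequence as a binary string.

0100101010111111000101000101101111111100110111111000110110111101111000101111000110111110010111000111

k : reg_k → out_k, fb_k
0: 0100101010111111000 → 0, fb=1
1: 1001010101111110001 → 1, fb=0
2: 0010101011111100010 → 0, fb=1
3: 0101010111111000101 → 0, fb=0
4: 1010101111110001010 → 1, fb=0
5: 0101011111100010100 → 0, fb=0
6: 1010111111000101000 → 1, fb=1
7: 0101111110001010001 → 0, fb=0
8: 1011111100010100010 → 1, fb=1
9: 0111111000101000101 → 0, fb=1
10: 1111110001010001011 → 1, fb=0
11: 1111100010100010110 → 1, fb=1
12: 1111000101000101101 → 1, fb=1
13: 1110001010001011011 → 1, fb=1
14: 1100010100010110111 → 1, fb=1
15: 1000101000101101111 → 1, fb=1
16: 0001010001011011111 → 0, fb=1
17: 0010100010110111111 → 0, fb=1
18: 0101000101101111111 → 0, fb=1
19: 1010001011011111111 → 1, fb=0
20: 0100010110111111110 → 0, fb=0
21: 1000101101111111100 → 1, fb=1
22: 0001011011111111001 → 0, fb=1
23: 0010110111111110011 → 0, fb=0
24: 0101101111111100110 → 0, fb=1
25: 1011011111111001101 → 1, fb=1
26: 0110111111110011011 → 0, fb=1
27: 1101111111100110111 → 1, fb=1
28: 1011111111001101111 → 1, fb=1
29: 0111111110011011111 → 0, fb=1
30: 1111111100110111111 → 1, fb=0
31: 1111111001101111110 → 1, fb=0
32: 1111110011011111100 → 1, fb=0
33: 1111100110111111000 → 1, fb=1
34: 1111001101111110001 → 1, fb=1
35: 1110011011111100011 → 1, fb=0
36: 1100110111111000110 → 1, fb=1
37: 1001101111110001101 → 1, fb=1
38: 0011011111100011011 → 0, fb=0
39: 0110111111000110110 → 0, fb=1
40: 1101111110001101101 → 1, fb=1
41: 1011111100011011011 → 1, fb=1
42: 0111111000110110111 → 0, fb=1
43: 1111110001101101111 → 1, fb=0
44: 1111100011011011110 → 1, fb=1
45: 1111000110110111101 → 1, fb=1
46: 1110001101101111011 → 1, fb=1
47: 1100011011011110111 → 1, fb=1
48: 1000110110111101111 → 1, fb=0
49: 0001101101111011110 → 0, fb=0
50: 0011011011110111100 → 0, fb=0
51: 0110110111101111000 → 0, fb=1
52: 1101101111011110001 → 1, fb=0
53: 1011011110111100010 → 1, fb=1
54: 0110111101111000101 → 0, fb=1
55: 1101111011110001011 → 1, fb=1
56: 1011110111100010111 → 1, fb=1
57: 0111101111000101111 → 0, fb=0
58: 1111011110001011110 → 1, fb=0
59: 1110111100010111100 → 1, fb=0
60: 1101111000101111000 → 1, fb=1
61: 1011110001011110001 → 1, fb=1
62: 0111100010111100011 → 0, fb=0
63: 1111000101111000110 → 1, fb=1
64: 1110001011110001101 → 1, fb=1
65: 1100010111100011011 → 1, fb=1
66: 1000101111000110111 → 1, fb=1
67: 0001011110001101111 → 0, fb=1
68: 0010111100011011111 → 0, fb=0
69: 0101111000110111110 → 0, fb=0
70: 1011110001101111100 → 1, fb=1
71: 0111100011011111001 → 0, fb=0
72: 1111000110111110010 → 1, fb=1
73: 1110001101111100101 → 1, fb=1
74: 1100011011111001011 → 1, fb=1
75: 1000110111110010111 → 1, fb=0
76: 0001101111100101110 → 0, fb=0
77: 0011011111001011100 → 0, fb=0
78: 0110111110010111000 → 0, fb=1
79: 1101111100101110001 → 1, fb=1
80: 1011111001011100011 → 1, fb=1
81: 0111110010111000111 → 0, fb=1
82: 1111100101110001111 → 1, fb=1
83: 1111001011100011111 → 1, fb=1
84: 1110010111000111111 → 1, fb=0
85: 1100101110001111110 → 1, fb=0
86: 1001011100011111100 → 1, fb=0
87: 0010111000111111000 → 0, fb=0
88: 0101110001111110000 → 0, fb=0
89: 1011100011111100000 → 1, fb=0
90: 0111000111111000000 → 0, fb=0
91: 1110001111110000000 → 1, fb=1
92: 1100011111100000001 → 1, fb=1
93: 1000111111000000011 → 1, fb=0
94: 0001111110000000110 → 0, fb=1
95: 0011111100000001101 → 0, fb=0
96: 0111111000000011010 → 0, fb=1
97: 1111110000000110101 → 1, fb=0
98: 1111100000001101010 → 1, fb=1
99: 1111000000011010101 → 1, fb=1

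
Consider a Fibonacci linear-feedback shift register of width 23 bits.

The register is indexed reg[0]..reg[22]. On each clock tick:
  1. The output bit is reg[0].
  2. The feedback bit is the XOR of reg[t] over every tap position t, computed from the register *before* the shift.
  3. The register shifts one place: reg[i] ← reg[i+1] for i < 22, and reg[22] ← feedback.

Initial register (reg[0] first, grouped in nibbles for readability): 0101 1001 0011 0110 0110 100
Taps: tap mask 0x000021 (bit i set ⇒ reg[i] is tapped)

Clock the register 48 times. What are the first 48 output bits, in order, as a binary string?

010110010011011001101000111111111111011011101110

tick  register→output (feedback)
  0  01011001001101100110100→0 (0)
  1  10110010011011001101000→1 (1)
  2  01100100110110011010001→0 (1)
  3  11001001101100110100011→1 (1)
  4  10010011011001101000111→1 (1)
  5  00100110110011010001111→0 (1)
  6  01001101100110100011111→0 (1)
  7  10011011001101000111111→1 (1)
  8  00110110011010001111111→0 (1)
  9  01101100110100011111111→0 (1)
 10  11011001101000111111111→1 (1)
 11  10110011010001111111111→1 (1)
 12  01100110100011111111111→0 (1)
 13  11001101000111111111111→1 (0)
 14  10011010001111111111110→1 (1)
 15  00110100011111111111101→0 (1)
 16  01101000111111111111011→0 (0)
 17  11010001111111111110110→1 (1)
 18  10100011111111111101101→1 (1)
 19  01000111111111111011011→0 (1)
 20  10001111111111110110111→1 (0)
 21  00011111111111101101110→0 (1)
 22  00111111111111011011101→0 (1)
 23  01111111111110110111011→0 (1)
 24  11111111111101101110111→1 (0)
 25  11111111111011011101110→1 (0)
 26  11111111110110111011100→1 (0)
 27  11111111101101110111000→1 (0)
 28  11111111011011101110000→1 (0)
 29  11111110110111011100000→1 (0)
 30  11111101101110111000000→1 (0)
 31  11111011011101110000000→1 (1)
 32  11110110111011100000001→1 (0)
 33  11101101110111000000010→1 (0)
 34  11011011101110000000100→1 (1)
 35  10110111011100000001001→1 (0)
 36  01101110111000000010010→0 (1)
 37  11011101110000000100101→1 (0)
 38  10111011100000001001010→1 (1)
 39  01110111000000010010101→0 (1)
 40  11101110000000100101011→1 (0)
 41  11011100000001001010110→1 (0)
 42  10111000000010010101100→1 (1)
 43  01110000000100101011001→0 (0)
 44  11100000001001010110010→1 (1)
 45  11000000010010101100101→1 (1)
 46  10000000100101011001011→1 (1)
 47  00000001001010110010111→0 (0)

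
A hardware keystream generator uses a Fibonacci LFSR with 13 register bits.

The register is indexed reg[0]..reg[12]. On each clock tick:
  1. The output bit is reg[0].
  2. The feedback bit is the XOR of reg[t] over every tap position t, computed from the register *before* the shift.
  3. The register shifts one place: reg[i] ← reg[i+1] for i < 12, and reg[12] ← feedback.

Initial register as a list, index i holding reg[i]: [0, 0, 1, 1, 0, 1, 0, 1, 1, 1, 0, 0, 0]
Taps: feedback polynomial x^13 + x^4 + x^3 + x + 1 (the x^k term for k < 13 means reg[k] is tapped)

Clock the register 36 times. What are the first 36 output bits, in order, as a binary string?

k : reg_k → out_k, fb_k
0: 0011010111000 → 0, fb=1
1: 0110101110001 → 0, fb=0
2: 1101011100010 → 1, fb=1
3: 1010111000101 → 1, fb=0
4: 0101110001010 → 0, fb=1
5: 1011100010101 → 1, fb=1
6: 0111000101011 → 0, fb=0
7: 1110001010110 → 1, fb=0
8: 1100010101100 → 1, fb=0
9: 1000101011000 → 1, fb=0
10: 0001010110000 → 0, fb=1
11: 0010101100001 → 0, fb=1
12: 0101011000011 → 0, fb=0
13: 1010110000110 → 1, fb=0
14: 0101100001100 → 0, fb=1
15: 1011000011001 → 1, fb=0
16: 0110000110010 → 0, fb=1
17: 1100001100101 → 1, fb=0
18: 1000011001010 → 1, fb=1
19: 0000110010101 → 0, fb=1
20: 0001100101011 → 0, fb=0
21: 0011001010110 → 0, fb=1
22: 0110010101101 → 0, fb=1
23: 1100101011011 → 1, fb=1
24: 1001010110111 → 1, fb=0
25: 0010101101110 → 0, fb=1
26: 0101011011101 → 0, fb=0
27: 1010110111010 → 1, fb=0
28: 0101101110100 → 0, fb=1
29: 1011011101001 → 1, fb=0
30: 0110111010010 → 0, fb=0
31: 1101110100100 → 1, fb=0
32: 1011101001000 → 1, fb=1
33: 0111010010001 → 0, fb=0
34: 1110100100010 → 1, fb=1
35: 1101001000101 → 1, fb=1

001101011100010101100001100101011011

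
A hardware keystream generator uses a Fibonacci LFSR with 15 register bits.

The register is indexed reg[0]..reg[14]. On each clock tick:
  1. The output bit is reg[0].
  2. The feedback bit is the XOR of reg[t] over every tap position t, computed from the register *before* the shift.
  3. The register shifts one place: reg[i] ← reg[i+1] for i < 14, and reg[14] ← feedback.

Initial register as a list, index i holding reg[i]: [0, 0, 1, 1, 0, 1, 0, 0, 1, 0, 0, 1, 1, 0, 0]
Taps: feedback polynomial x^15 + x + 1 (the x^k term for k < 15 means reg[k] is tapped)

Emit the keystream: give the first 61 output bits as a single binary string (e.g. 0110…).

k : reg_k → out_k, fb_k
0: 001101001001100 → 0, fb=0
1: 011010010011000 → 0, fb=1
2: 110100100110001 → 1, fb=0
3: 101001001100010 → 1, fb=1
4: 010010011000101 → 0, fb=1
5: 100100110001011 → 1, fb=1
6: 001001100010111 → 0, fb=0
7: 010011000101110 → 0, fb=1
8: 100110001011101 → 1, fb=1
9: 001100010111011 → 0, fb=0
10: 011000101110110 → 0, fb=1
11: 110001011101101 → 1, fb=0
12: 100010111011010 → 1, fb=1
13: 000101110110101 → 0, fb=0
14: 001011101101010 → 0, fb=0
15: 010111011010100 → 0, fb=1
16: 101110110101001 → 1, fb=1
17: 011101101010011 → 0, fb=1
18: 111011010100111 → 1, fb=0
19: 110110101001110 → 1, fb=0
20: 101101010011100 → 1, fb=1
21: 011010100111001 → 0, fb=1
22: 110101001110011 → 1, fb=0
23: 101010011100110 → 1, fb=1
24: 010100111001101 → 0, fb=1
25: 101001110011011 → 1, fb=1
26: 010011100110111 → 0, fb=1
27: 100111001101111 → 1, fb=1
28: 001110011011111 → 0, fb=0
29: 011100110111110 → 0, fb=1
30: 111001101111101 → 1, fb=0
31: 110011011111010 → 1, fb=0
32: 100110111110100 → 1, fb=1
33: 001101111101001 → 0, fb=0
34: 011011111010010 → 0, fb=1
35: 110111110100101 → 1, fb=0
36: 101111101001010 → 1, fb=1
37: 011111010010101 → 0, fb=1
38: 111110100101011 → 1, fb=0
39: 111101001010110 → 1, fb=0
40: 111010010101100 → 1, fb=0
41: 110100101011000 → 1, fb=0
42: 101001010110000 → 1, fb=1
43: 010010101100001 → 0, fb=1
44: 100101011000011 → 1, fb=1
45: 001010110000111 → 0, fb=0
46: 010101100001110 → 0, fb=1
47: 101011000011101 → 1, fb=1
48: 010110000111011 → 0, fb=1
49: 101100001110111 → 1, fb=1
50: 011000011101111 → 0, fb=1
51: 110000111011111 → 1, fb=0
52: 100001110111110 → 1, fb=1
53: 000011101111101 → 0, fb=0
54: 000111011111010 → 0, fb=0
55: 001110111110100 → 0, fb=0
56: 011101111101000 → 0, fb=1
57: 111011111010001 → 1, fb=0
58: 110111110100010 → 1, fb=0
59: 101111101000100 → 1, fb=1
60: 011111010001001 → 0, fb=1

0011010010011000101110110101001110011011111010010101100001110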